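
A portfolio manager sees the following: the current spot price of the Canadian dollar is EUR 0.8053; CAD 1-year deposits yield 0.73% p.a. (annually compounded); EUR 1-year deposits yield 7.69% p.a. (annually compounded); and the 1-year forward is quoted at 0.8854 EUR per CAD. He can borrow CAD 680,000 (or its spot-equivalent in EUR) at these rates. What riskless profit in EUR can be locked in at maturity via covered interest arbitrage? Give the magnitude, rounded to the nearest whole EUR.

EUR 16,752

T = 1 year.
Keep in CAD, deliver into the forward: 680,000·1.007300·0.8854 = EUR 606,467.13.
Swap to EUR now, deposit: 680,000·0.8053·1.076900 = EUR 589,714.75.
The quoted forward overvalues CAD, so borrow EUR, buy CAD at spot, deposit the CAD at 0.73%, and sell the proceeds forward at 0.8854.
The gap between the two covered legs is EUR 16,752.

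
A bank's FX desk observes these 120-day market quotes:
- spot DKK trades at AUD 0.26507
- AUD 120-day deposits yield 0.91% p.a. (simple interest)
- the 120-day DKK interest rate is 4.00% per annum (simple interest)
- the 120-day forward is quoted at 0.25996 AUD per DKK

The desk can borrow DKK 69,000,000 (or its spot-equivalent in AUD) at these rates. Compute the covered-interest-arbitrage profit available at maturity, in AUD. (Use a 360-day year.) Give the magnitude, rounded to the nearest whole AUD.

T = 120/360 years.
Invest the DKK and cover forward: 69,000,000 × 1.0133333333 × 0.25996 = AUD 18,176,403.20.
Convert at spot and invest in AUD: 69,000,000 × 0.26507 × 1.0030333333 = AUD 18,345,309.15.
The quoted forward undervalues DKK, so borrow DKK, convert to AUD at spot, deposit the AUD at 0.91%, and buy DKK forward at 0.25996 to cover the loan.
Arbitrage profit = |18,176,403.20 − 18,345,309.15| = AUD 168,906.

AUD 168,906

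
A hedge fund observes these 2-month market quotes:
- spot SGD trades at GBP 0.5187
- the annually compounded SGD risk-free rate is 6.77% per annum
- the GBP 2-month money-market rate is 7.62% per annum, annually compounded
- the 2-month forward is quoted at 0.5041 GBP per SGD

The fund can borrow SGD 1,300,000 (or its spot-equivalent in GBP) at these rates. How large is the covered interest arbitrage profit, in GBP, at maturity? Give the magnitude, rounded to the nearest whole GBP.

GBP 20,090

T = 2/12 years.
Route A — deposit SGD, sell forward: 1,300,000 × 1.01097762 × 0.5041 = GBP 662,523.96.
Route B — convert at spot, deposit GBP: 1,300,000 × 0.5187 × 1.01231459 = GBP 682,613.85.
The quoted forward undervalues SGD, so borrow SGD, convert to GBP at spot, deposit the GBP at 7.62%, and buy SGD forward at 0.5041 to cover the loan.
The gap between the two covered legs is GBP 20,090.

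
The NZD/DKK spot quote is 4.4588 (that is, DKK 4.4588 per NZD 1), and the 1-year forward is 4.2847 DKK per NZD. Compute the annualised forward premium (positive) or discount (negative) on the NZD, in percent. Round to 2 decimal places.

T = 1 year.
NZD trades forward at -3.90464% vs spot over the period.
Per annum: -0.0390464 / 1 = -0.039046 = -3.90%.

-3.90%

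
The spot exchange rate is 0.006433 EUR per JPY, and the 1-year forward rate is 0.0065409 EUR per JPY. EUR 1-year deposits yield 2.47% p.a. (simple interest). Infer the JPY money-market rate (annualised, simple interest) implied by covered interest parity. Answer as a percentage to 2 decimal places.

0.78%

T = 1 year.
By CIP, F/S equals the EUR-to-JPY growth ratio: 0.0065409/0.006433 = 1.0167729.
EUR growth factor: 1 + 0.0247×1 = 1.024700.
That pins the JPY growth at 1.0077963.
r = (1.0077963 − 1)/1 = 0.007796 → 0.78%.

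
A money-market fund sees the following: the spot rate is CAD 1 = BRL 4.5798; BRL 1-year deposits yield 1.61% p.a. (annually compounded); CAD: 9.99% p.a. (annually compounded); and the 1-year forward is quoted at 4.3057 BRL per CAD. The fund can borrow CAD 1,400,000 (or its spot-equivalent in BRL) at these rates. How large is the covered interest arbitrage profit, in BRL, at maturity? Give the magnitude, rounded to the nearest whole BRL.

T = 1 year.
Keep in CAD, deliver into the forward: 1,400,000·1.099900·4.3057 = BRL 6,630,175.20.
Swap to BRL now, deposit: 1,400,000·4.5798·1.016100 = BRL 6,514,948.69.
The quoted forward overvalues CAD, so borrow BRL, buy CAD at spot, deposit the CAD at 9.99%, and sell the proceeds forward at 4.3057.
Profit = 6,630,175.20 − 6,514,948.69 = BRL 115,227.

BRL 115,227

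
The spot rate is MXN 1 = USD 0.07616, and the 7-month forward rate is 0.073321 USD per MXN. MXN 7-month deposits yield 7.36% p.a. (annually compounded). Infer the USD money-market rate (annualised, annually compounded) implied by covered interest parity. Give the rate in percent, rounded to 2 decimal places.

0.59%

T = 7/12 years.
CIP gives F = S · g_USD/g_MXN, so g_USD/g_MXN = 0.073321/0.07616 = 0.9627232.
The MXN side grows by (1 + 0.0736)^(7/12) = 1.0422969.
Hence g_USD = 1.0034434.
r = 1.0034434^(12/7) − 1 = 0.005910 → 0.59%.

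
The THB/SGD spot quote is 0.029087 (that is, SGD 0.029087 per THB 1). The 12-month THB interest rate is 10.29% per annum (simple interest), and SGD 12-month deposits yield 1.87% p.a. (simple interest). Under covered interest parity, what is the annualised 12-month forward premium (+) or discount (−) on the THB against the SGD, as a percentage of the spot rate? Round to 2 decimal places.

-7.63%

T = 1 year.
No-arbitrage forward: 0.029087 × 1.018700 / 1.102900 = 0.026866377 SGD/THB.
(F − S)/S ÷ T = (0.026866377 − 0.029087)/0.029087/1 = -0.076344 → -7.63%.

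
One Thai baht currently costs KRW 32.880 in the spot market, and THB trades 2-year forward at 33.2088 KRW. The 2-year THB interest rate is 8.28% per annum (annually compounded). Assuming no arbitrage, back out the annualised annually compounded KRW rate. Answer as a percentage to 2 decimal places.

8.82%

T = 2 years.
By CIP, F/S equals the KRW-to-THB growth ratio: 33.2088/32.88 = 1.0100000.
THB growth factor: (1 + 0.0828)^2 = 1.1724558.
That pins the KRW growth at 1.1841804.
Annualise: 1.1841804^(1/2) − 1 = 0.088201 = 8.82%.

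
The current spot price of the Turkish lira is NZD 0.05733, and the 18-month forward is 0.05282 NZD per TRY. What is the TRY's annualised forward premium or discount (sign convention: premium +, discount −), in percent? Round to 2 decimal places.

-5.24%

T = 18/12 years.
(F − S)/S = (0.05282 − 0.05733)/0.05733 = -0.0786674.
Per annum: -0.0786674 / (18/12) = -0.052445 = -5.24%.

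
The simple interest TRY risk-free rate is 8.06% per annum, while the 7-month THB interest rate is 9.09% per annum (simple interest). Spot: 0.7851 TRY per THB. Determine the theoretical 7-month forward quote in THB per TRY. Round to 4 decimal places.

1.2810

T = 7/12 years.
Growth of 1 TRY over T: 1 + 0.0806×7/12 = 1.0470167.
THB growth factor: 1 + 0.0909×7/12 = 1.053025.
Forward (TRY per THB) = 0.7851 × 1.0470167 / 1.053025 = 0.7806204.
Quoted the other way: 1/0.7806204 = 1.2810 THB per TRY.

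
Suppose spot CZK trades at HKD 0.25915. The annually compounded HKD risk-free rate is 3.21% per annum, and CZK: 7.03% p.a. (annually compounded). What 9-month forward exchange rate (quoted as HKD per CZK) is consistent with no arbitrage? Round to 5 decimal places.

0.25218

T = 9/12 years.
HKD growth factor: (1 + 0.0321)^(9/12) = 1.0239797.
CZK accumulates by (1 + 0.0703)^(9/12) = 1.0522747.
Forward (HKD per CZK) = 0.25915 × 1.0239797 / 1.0522747 = 0.2521816.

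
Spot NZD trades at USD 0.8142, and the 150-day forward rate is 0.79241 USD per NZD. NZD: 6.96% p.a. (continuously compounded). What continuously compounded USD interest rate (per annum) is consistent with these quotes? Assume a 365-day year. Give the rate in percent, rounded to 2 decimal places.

T = 150/365 years.
By CIP, F/S equals the USD-to-NZD growth ratio: 0.79241/0.8142 = 0.9732375.
NZD growth factor: e^(0.0696×150/365) = 1.0290157.
Hence g_USD = 1.0014767.
r = ln(1.0014767)/(150/365) = 0.003591 → 0.36%.

0.36%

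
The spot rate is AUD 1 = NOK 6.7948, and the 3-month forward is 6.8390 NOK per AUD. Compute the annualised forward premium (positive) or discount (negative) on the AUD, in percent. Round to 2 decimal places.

+2.60%

T = 3/12 years.
AUD trades forward at +0.65050% vs spot over the period.
×(1/T) gives 2.60% p.a.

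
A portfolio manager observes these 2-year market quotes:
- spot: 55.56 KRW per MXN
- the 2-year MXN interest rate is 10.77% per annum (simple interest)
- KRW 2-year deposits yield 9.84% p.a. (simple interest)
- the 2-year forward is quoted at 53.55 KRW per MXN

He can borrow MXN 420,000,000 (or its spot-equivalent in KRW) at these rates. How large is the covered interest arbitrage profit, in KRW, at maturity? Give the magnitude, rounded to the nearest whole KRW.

KRW 592,005,960

T = 2 years.
Route A — deposit MXN, sell forward: 420,000,000 × 1.215400 × 53.55 = KRW 27,335,561,400.00.
Route B — convert at spot, deposit KRW: 420,000,000 × 55.56 × 1.196800 = KRW 27,927,567,360.00.
The quoted forward undervalues MXN, so borrow MXN, convert to KRW at spot, deposit the KRW at 9.84%, and buy MXN forward at 53.55 to cover the loan.
Arbitrage profit = |27,335,561,400.00 − 27,927,567,360.00| = KRW 592,005,960.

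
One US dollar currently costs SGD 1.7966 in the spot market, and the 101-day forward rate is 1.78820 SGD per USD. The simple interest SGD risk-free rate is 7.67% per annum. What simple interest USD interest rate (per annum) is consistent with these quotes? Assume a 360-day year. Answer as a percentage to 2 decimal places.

9.38%

T = 101/360 years.
By CIP, F/S equals the SGD-to-USD growth ratio: 1.7882/1.7966 = 0.9953245.
The SGD side grows by 1 + 0.0767×101/360 = 1.0215186.
That pins the USD growth at 1.0263171.
r = (1.0263171 − 1)/(101/360) = 0.093804 → 9.38%.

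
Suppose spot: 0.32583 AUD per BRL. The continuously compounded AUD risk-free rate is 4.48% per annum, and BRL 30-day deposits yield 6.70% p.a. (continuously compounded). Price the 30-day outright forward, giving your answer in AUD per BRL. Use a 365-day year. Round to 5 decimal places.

0.32524

T = 30/365 years.
AUD accumulates by e^(0.0448×30/365) = 1.003689.
Growth of 1 BRL over T: e^(0.0670×30/365) = 1.005522.
So F = 0.32583 × 1.003689 / 1.005522 = 0.3252360 (AUD/BRL).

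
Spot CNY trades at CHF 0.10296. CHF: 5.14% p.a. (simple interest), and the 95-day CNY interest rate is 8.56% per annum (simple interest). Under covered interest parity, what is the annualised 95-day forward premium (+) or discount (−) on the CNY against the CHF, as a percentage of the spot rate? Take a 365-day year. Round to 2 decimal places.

-3.35%

T = 95/365 years.
No-arbitrage forward: 0.10296 × 1.0133781 / 1.0222795 = 0.10206349 CHF/CNY.
Annualised premium = (F − S)/S × (1/T) = (0.10206349 − 0.10296)/0.10296 ÷ (95/365) = -3.35%.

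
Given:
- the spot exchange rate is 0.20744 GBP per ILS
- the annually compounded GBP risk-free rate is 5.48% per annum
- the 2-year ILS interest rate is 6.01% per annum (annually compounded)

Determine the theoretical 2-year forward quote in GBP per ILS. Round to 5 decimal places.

0.20537

T = 2 years.
GBP growth factor: (1 + 0.0548)^2 = 1.112603.
ILS growth factor: (1 + 0.0601)^2 = 1.123812.
CIP: F = S · (grow GBP)/(grow ILS) = 0.20744 × 1.112603/1.123812 = 0.2053710 GBP per ILS.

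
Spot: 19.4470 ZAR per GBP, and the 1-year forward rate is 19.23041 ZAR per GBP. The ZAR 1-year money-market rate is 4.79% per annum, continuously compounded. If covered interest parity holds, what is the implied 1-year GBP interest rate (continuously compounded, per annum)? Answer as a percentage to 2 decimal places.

5.91%

T = 1 year.
By CIP, F/S equals the ZAR-to-GBP growth ratio: 19.23041/19.447 = 0.9888625.
ZAR growth factor: e^(0.0479×1) = 1.0490657.
So the GBP growth factor = 1.0608813.
r = ln(1.0608813)/1 = 0.059100 → 5.91%.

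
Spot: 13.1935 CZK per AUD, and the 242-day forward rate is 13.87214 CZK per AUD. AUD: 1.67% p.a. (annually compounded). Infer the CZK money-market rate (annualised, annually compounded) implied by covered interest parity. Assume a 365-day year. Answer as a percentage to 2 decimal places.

9.66%

T = 242/365 years.
CIP gives F = S · g_CZK/g_AUD, so g_CZK/g_AUD = 13.87214/13.1935 = 1.0514375.
The AUD side grows by (1 + 0.0167)^(242/365) = 1.0110414.
So the CZK growth factor = 1.0630468.
Annualise: 1.0630468^(365/242) − 1 = 0.096599 = 9.66%.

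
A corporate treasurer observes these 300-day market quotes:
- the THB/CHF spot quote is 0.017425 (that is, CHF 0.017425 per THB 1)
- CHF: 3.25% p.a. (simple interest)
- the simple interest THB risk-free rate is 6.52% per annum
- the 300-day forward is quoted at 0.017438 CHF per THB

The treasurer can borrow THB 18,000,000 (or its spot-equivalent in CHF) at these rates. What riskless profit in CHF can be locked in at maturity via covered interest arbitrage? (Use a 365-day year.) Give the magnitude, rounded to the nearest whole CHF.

T = 300/365 years.
Route A — deposit THB, sell forward: 18,000,000 × 1.05358904 × 0.017438 = CHF 330,704.74.
Route B — convert at spot, deposit CHF: 18,000,000 × 0.017425 × 1.02671233 = CHF 322,028.32.
The quoted forward overvalues THB, so borrow CHF, buy THB at spot, deposit the THB at 6.52%, and sell the proceeds forward at 0.017438.
Profit = 330,704.74 − 322,028.32 = CHF 8,676.

CHF 8,676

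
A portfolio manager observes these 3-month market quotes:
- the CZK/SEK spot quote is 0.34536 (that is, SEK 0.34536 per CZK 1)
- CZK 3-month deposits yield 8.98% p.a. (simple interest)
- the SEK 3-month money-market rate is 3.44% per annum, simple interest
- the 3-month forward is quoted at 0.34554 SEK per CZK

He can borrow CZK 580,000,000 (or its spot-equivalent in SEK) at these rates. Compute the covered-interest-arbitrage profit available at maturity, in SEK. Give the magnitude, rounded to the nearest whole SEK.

T = 3/12 years.
Route A — deposit CZK, sell forward: 580,000,000 × 1.022450 × 0.34554 = SEK 204,912,476.34.
Route B — convert at spot, deposit SEK: 580,000,000 × 0.34536 × 1.008600 = SEK 202,031,455.68.
The quoted forward overvalues CZK, so borrow SEK, buy CZK at spot, deposit the CZK at 8.98%, and sell the proceeds forward at 0.34554.
Profit = 204,912,476.34 − 202,031,455.68 = SEK 2,881,021.

SEK 2,881,021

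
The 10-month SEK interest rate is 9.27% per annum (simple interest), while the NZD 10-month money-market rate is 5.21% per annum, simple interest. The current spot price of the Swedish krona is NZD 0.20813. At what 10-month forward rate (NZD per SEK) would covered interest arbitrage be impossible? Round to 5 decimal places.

T = 10/12 years.
Growth of 1 NZD over T: 1 + 0.0521×10/12 = 1.0434167.
Growth of 1 SEK over T: 1 + 0.0927×10/12 = 1.077250.
CIP: F = S · (grow NZD)/(grow SEK) = 0.20813 × 1.0434167/1.077250 = 0.2015932 NZD per SEK.

0.20159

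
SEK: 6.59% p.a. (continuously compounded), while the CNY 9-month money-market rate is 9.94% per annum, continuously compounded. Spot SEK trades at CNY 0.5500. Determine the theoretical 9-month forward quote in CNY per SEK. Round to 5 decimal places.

T = 9/12 years.
CNY growth factor: e^(0.0994×9/12) = 1.0773992.
SEK accumulates by e^(0.0659×9/12) = 1.0506668.
So F = 0.55 × 1.0773992 / 1.0506668 = 0.5639938 (CNY/SEK).

0.56399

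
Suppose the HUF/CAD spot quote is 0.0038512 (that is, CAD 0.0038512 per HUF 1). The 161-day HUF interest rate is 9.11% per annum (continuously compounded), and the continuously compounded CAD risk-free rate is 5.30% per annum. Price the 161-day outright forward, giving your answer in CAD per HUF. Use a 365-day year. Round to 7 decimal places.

T = 161/365 years.
Growth of 1 CAD over T: e^(0.0530×161/365) = 1.0236535.
Growth of 1 HUF over T: e^(0.0911×161/365) = 1.0410021.
CIP: F = S · (grow CAD)/(grow HUF) = 0.0038512 × 1.0236535/1.0410021 = 0.003787019 CAD per HUF.

0.0037870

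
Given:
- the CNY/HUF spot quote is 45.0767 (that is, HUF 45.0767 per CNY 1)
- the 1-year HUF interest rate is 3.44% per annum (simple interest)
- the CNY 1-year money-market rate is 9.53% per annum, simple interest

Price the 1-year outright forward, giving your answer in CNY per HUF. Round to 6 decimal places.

0.023491

T = 1 year.
HUF growth factor: 1 + 0.0344×1 = 1.034400.
CNY accumulates by 1 + 0.0953×1 = 1.095300.
CIP: F = S · (grow HUF)/(grow CNY) = 45.0767 × 1.034400/1.095300 = 42.57038 HUF per CNY.
Invert for CNY per HUF: 1 / 42.57038 = 0.023491.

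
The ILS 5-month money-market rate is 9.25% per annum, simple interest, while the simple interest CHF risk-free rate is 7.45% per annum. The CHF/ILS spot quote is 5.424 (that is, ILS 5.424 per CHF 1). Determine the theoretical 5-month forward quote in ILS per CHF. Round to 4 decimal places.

T = 5/12 years.
ILS growth factor: 1 + 0.0925×5/12 = 1.0385417.
CHF growth factor: 1 + 0.0745×5/12 = 1.0310417.
CIP: F = S · (grow ILS)/(grow CHF) = 5.424 × 1.0385417/1.0310417 = 5.463455 ILS per CHF.

5.4635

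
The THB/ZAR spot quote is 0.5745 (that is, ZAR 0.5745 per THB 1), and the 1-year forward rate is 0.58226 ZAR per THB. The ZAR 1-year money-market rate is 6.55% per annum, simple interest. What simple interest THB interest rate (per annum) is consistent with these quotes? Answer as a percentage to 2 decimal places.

T = 1 year.
By CIP, F/S equals the ZAR-to-THB growth ratio: 0.58226/0.5745 = 1.0135074.
ZAR growth factor: 1 + 0.0655×1 = 1.065500.
That pins the THB growth at 1.0512997.
r = (1.0512997 − 1)/1 = 0.051300 → 5.13%.

5.13%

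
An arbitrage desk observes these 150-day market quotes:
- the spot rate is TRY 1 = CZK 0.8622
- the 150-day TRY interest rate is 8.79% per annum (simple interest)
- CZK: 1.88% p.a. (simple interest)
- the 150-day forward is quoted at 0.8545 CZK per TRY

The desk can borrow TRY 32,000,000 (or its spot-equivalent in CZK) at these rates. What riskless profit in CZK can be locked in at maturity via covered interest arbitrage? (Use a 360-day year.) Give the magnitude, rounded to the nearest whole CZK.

CZK 538,949

T = 150/360 years.
Keep in TRY, deliver into the forward: 32,000,000·1.036625·0.8545 = CZK 28,345,474.00.
Swap to CZK now, deposit: 32,000,000·0.8622·1.0078333333 = CZK 27,806,524.80.
The quoted forward overvalues TRY, so borrow CZK, buy TRY at spot, deposit the TRY at 8.79%, and sell the proceeds forward at 0.8545.
The gap between the two covered legs is CZK 538,949.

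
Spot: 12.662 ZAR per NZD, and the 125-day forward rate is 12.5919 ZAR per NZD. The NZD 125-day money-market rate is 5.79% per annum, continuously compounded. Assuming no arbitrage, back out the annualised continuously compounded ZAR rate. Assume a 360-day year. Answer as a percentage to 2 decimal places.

T = 125/360 years.
CIP gives F = S · g_ZAR/g_NZD, so g_ZAR/g_NZD = 12.5919/12.662 = 0.9944637.
The NZD side grows by e^(0.0579×125/360) = 1.0203076.
Hence g_ZAR = 1.0146589.
Take logs: ln 1.0146589 / (125/360) = 0.041911, so 4.19%.

4.19%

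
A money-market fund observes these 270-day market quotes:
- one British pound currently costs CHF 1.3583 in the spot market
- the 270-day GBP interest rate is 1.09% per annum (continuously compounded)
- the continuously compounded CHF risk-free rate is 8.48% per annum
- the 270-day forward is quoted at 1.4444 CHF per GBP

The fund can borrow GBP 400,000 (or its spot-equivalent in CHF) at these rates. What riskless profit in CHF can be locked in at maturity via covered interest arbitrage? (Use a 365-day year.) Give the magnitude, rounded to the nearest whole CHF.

T = 270/365 years.
Keep in GBP, deliver into the forward: 400,000·1.00809561·1.4444 = CHF 582,437.32.
Swap to CHF now, deposit: 400,000·1.3583·1.06473801 = CHF 578,493.46.
The quoted forward overvalues GBP, so borrow CHF, buy GBP at spot, deposit the GBP at 1.09%, and sell the proceeds forward at 1.4444.
Profit = 582,437.32 − 578,493.46 = CHF 3,944.

CHF 3,944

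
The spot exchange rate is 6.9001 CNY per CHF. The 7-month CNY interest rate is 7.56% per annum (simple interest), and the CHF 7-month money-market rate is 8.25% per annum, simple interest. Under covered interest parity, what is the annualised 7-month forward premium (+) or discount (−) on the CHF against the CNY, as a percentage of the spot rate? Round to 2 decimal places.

-0.66%

T = 7/12 years.
CIP forward (CNY per CHF) = 6.9001 × 1.044100/1.048125 = 6.8736023.
(F − S)/S ÷ T = (6.8736023 − 6.9001)/6.9001/(7/12) = -0.006583 → -0.66%.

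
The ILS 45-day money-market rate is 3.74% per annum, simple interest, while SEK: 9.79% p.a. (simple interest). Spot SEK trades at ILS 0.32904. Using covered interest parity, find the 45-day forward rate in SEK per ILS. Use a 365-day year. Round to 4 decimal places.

3.0617

T = 45/365 years.
ILS growth factor: 1 + 0.0374×45/365 = 1.004611.
SEK growth factor: 1 + 0.0979×45/365 = 1.0120699.
So F = 0.32904 × 1.004611 / 1.0120699 = 0.3266150 (ILS/SEK).
Invert for SEK per ILS: 1 / 0.3266150 = 3.0617.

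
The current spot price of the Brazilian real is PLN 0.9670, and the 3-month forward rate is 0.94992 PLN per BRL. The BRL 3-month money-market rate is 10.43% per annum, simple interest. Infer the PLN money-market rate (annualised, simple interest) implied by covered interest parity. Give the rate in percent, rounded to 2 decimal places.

3.18%

T = 3/12 years.
CIP gives F = S · g_PLN/g_BRL, so g_PLN/g_BRL = 0.94992/0.967 = 0.9823371.
BRL growth factor: 1 + 0.1043×3/12 = 1.026075.
That pins the PLN growth at 1.0079515.
(1.0079515 − 1)/T = 0.031806, i.e. 3.18%.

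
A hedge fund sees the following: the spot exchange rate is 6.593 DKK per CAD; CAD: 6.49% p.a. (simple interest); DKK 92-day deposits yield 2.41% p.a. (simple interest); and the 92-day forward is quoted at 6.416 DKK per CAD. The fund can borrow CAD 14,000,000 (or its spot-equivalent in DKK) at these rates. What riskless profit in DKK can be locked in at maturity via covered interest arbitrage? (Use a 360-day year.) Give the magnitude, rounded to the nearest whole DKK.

DKK 1,556,697

T = 92/360 years.
Keep in CAD, deliver into the forward: 14,000,000·1.0165855556·6.416 = DKK 91,313,780.95.
Swap to DKK now, deposit: 14,000,000·6.593·1.0061588889 = DKK 92,870,477.76.
The quoted forward undervalues CAD, so borrow CAD, convert to DKK at spot, deposit the DKK at 2.41%, and buy CAD forward at 6.416 to cover the loan.
The gap between the two covered legs is DKK 1,556,697.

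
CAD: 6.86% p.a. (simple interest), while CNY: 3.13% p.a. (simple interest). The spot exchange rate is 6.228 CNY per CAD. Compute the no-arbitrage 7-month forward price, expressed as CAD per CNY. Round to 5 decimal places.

0.16400

T = 7/12 years.
CNY accumulates by 1 + 0.0313×7/12 = 1.0182583.
CAD growth factor: 1 + 0.0686×7/12 = 1.0400167.
So F = 6.228 × 1.0182583 / 1.0400167 = 6.097703 (CNY/CAD).
Invert for CAD per CNY: 1 / 6.097703 = 0.16400.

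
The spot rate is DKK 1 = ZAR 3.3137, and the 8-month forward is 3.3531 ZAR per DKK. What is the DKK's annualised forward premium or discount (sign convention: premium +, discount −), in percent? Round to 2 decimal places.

+1.78%

T = 8/12 years.
Period premium: (3.3531 − 3.3137)/3.3137 = 0.0118900.
×(1/T) gives 1.78% p.a.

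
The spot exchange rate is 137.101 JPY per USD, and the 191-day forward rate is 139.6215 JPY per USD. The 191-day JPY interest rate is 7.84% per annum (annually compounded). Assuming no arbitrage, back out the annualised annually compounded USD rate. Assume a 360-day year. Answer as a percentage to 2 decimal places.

4.20%

T = 191/360 years.
F/S = 139.6215/137.101 = 1.0183843 = (growth of JPY) / (growth of USD).
JPY growth factor: (1 + 0.0784)^(191/360) = 1.0408581.
That pins the USD growth at 1.0220681.
Annualise: 1.0220681^(360/191) − 1 = 0.042000 = 4.20%.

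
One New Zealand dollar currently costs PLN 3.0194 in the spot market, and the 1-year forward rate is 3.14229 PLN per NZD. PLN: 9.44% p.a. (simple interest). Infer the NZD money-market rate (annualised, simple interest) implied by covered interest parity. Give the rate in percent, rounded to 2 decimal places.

T = 1 year.
CIP gives F = S · g_PLN/g_NZD, so g_PLN/g_NZD = 3.14229/3.0194 = 1.0407001.
The PLN side grows by 1 + 0.0944×1 = 1.094400.
So the NZD growth factor = 1.0515998.
r = (1.0515998 − 1)/1 = 0.051600 → 5.16%.

5.16%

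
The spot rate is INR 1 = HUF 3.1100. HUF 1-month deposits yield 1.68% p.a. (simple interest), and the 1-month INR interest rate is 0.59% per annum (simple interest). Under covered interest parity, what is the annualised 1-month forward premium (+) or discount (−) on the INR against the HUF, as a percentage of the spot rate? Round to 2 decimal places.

+1.09%

T = 1/12 years.
CIP forward (HUF per INR) = 3.11 × 1.001400/1.0004917 = 3.1128234.
(F − S)/S ÷ T = (3.1128234 − 3.11)/3.11/(1/12) = 0.010894 → 1.09%.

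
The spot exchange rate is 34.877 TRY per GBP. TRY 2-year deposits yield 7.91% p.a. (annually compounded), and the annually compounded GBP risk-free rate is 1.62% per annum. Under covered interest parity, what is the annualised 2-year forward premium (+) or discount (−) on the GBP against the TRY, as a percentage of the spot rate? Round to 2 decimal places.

+6.38%

T = 2 years.
No-arbitrage forward: 34.877 × 1.1644568 / 1.0326624 = 39.328206 TRY/GBP.
(F − S)/S ÷ T = (39.328206 − 34.877)/34.877/2 = 0.063813 → 6.38%.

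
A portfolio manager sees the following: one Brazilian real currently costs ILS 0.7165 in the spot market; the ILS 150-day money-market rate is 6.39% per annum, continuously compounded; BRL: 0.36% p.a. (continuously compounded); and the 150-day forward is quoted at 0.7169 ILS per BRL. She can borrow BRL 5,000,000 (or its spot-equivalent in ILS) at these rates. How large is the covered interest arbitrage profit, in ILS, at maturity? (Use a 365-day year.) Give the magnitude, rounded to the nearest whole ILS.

ILS 88,017

T = 150/365 years.
Invest the BRL and cover forward: 5,000,000 × 1.001480547 × 0.7169 = ILS 3,589,807.02.
Convert at spot and invest in ILS: 5,000,000 × 0.7165 × 1.026608113 = ILS 3,677,823.56.
The quoted forward undervalues BRL, so borrow BRL, convert to ILS at spot, deposit the ILS at 6.39%, and buy BRL forward at 0.7169 to cover the loan.
The gap between the two covered legs is ILS 88,017.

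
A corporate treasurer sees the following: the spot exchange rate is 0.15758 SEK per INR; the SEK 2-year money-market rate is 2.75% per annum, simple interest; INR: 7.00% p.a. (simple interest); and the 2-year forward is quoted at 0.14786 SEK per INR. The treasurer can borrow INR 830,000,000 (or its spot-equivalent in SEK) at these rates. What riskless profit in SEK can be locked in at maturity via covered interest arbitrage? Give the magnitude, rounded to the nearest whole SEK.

SEK 1,920,205

T = 2 years.
Route A — deposit INR, sell forward: 830,000,000 × 1.140000 × 0.14786 = SEK 139,905,132.00.
Route B — convert at spot, deposit SEK: 830,000,000 × 0.15758 × 1.055000 = SEK 137,984,927.00.
The quoted forward overvalues INR, so borrow SEK, buy INR at spot, deposit the INR at 7.00%, and sell the proceeds forward at 0.14786.
Profit = 139,905,132.00 − 137,984,927.00 = SEK 1,920,205.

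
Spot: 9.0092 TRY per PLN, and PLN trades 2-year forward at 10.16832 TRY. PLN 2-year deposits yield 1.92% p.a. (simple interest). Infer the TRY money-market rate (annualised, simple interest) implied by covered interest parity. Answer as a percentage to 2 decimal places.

T = 2 years.
By CIP, F/S equals the TRY-to-PLN growth ratio: 10.16832/9.0092 = 1.1286596.
PLN growth factor: 1 + 0.0192×2 = 1.038400.
Hence g_TRY = 1.1720001.
r = (1.1720001 − 1)/2 = 0.086000 → 8.60%.

8.60%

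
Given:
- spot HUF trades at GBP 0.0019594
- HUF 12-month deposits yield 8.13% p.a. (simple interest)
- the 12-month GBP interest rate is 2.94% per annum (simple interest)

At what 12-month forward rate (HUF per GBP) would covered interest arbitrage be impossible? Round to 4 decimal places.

536.0915

T = 1 year.
Growth of 1 GBP over T: 1 + 0.0294×1 = 1.029400.
Growth of 1 HUF over T: 1 + 0.0813×1 = 1.081300.
CIP: F = S · (grow GBP)/(grow HUF) = 0.0019594 × 1.029400/1.081300 = 0.00186535315 GBP per HUF.
Invert for HUF per GBP: 1 / 0.00186535315 = 536.0915.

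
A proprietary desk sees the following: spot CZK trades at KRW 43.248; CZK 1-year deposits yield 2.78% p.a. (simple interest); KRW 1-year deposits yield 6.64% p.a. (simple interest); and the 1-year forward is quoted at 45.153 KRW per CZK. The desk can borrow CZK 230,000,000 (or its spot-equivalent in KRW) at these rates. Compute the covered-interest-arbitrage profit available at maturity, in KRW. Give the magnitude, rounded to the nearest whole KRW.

KRW 66,374,826

T = 1 year.
Route A — deposit CZK, sell forward: 230,000,000 × 1.027800 × 45.153 = KRW 10,673,898,282.00.
Route B — convert at spot, deposit KRW: 230,000,000 × 43.248 × 1.066400 = KRW 10,607,523,456.00.
The quoted forward overvalues CZK, so borrow KRW, buy CZK at spot, deposit the CZK at 2.78%, and sell the proceeds forward at 45.153.
Profit = 10,673,898,282.00 − 10,607,523,456.00 = KRW 66,374,826.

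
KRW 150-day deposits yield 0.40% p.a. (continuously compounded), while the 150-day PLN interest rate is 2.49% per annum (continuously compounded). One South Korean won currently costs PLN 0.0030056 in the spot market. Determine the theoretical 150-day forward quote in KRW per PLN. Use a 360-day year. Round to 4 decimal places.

T = 150/360 years.
PLN growth factor: e^(0.0249×150/360) = 1.010429007.
Growth of 1 KRW over T: e^(0.0040×150/360) = 1.001668056.
Forward (PLN per KRW) = 0.0030056 × 1.010429007 / 1.001668056 = 0.00303188806.
Quoted the other way: 1/0.00303188806 = 329.8275 KRW per PLN.

329.8275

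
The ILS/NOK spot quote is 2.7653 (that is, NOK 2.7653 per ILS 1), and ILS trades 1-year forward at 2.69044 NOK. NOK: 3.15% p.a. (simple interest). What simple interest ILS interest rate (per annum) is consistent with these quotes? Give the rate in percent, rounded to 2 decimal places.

6.02%

T = 1 year.
By CIP, F/S equals the NOK-to-ILS growth ratio: 2.69044/2.7653 = 0.9729288.
The NOK side grows by 1 + 0.0315×1 = 1.031500.
Hence g_ILS = 1.0602009.
r = (1.0602009 − 1)/1 = 0.060201 → 6.02%.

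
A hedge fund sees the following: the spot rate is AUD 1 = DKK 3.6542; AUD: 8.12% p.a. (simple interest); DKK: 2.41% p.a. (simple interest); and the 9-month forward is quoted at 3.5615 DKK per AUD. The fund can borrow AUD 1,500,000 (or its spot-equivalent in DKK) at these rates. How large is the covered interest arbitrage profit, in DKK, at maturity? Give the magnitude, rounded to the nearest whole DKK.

DKK 87,219

T = 9/12 years.
Invest the AUD and cover forward: 1,500,000 × 1.060900 × 3.5615 = DKK 5,667,593.03.
Convert at spot and invest in DKK: 1,500,000 × 3.6542 × 1.018075 = DKK 5,580,374.50.
The quoted forward overvalues AUD, so borrow DKK, buy AUD at spot, deposit the AUD at 8.12%, and sell the proceeds forward at 3.5615.
Profit = 5,667,593.03 − 5,580,374.50 = DKK 87,219.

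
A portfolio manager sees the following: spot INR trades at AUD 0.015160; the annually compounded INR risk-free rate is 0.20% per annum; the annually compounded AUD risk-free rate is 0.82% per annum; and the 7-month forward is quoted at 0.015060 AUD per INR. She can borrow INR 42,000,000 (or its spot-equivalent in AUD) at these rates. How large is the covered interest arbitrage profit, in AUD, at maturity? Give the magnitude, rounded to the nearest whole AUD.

AUD 6,503

T = 7/12 years.
Keep in INR, deliver into the forward: 42,000,000·1.00116618·0.015060 = AUD 633,257.63.
Swap to AUD now, deposit: 42,000,000·0.015160·1.00477519 = AUD 639,760.46.
The quoted forward undervalues INR, so borrow INR, convert to AUD at spot, deposit the AUD at 0.82%, and buy INR forward at 0.015060 to cover the loan.
The gap between the two covered legs is AUD 6,503.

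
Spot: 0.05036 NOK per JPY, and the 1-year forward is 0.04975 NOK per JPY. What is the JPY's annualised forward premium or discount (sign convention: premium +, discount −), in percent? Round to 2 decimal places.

T = 1 year.
(F − S)/S = (0.04975 − 0.05036)/0.05036 = -0.0121128.
Per annum: -0.0121128 / 1 = -0.012113 = -1.21%.

-1.21%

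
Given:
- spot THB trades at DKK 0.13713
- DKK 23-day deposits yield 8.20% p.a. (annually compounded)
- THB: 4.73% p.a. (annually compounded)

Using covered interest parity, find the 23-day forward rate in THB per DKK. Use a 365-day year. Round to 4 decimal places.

7.2774

T = 23/365 years.
DKK growth factor: (1 + 0.0820)^(23/365) = 1.0049785.
Growth of 1 THB over T: (1 + 0.0473)^(23/365) = 1.0029164.
Forward (DKK per THB) = 0.13713 × 1.0049785 / 1.0029164 = 0.1374120.
Quoted the other way: 1/0.1374120 = 7.2774 THB per DKK.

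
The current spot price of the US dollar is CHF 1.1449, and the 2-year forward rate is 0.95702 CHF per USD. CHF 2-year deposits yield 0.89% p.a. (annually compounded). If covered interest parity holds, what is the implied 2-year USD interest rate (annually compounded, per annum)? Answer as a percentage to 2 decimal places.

10.35%

T = 2 years.
By CIP, F/S equals the CHF-to-USD growth ratio: 0.95702/1.1449 = 0.8358983.
The CHF side grows by (1 + 0.0089)^2 = 1.0178792.
So the USD growth factor = 1.217707.
r = 1.217707^(1/2) − 1 = 0.103498 → 10.35%.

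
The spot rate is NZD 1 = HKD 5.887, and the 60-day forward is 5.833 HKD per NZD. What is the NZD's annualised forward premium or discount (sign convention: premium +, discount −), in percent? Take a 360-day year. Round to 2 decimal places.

T = 60/360 years.
Period premium: (5.833 − 5.887)/5.887 = -0.0091728.
×(1/T) gives -5.50% p.a.

-5.50%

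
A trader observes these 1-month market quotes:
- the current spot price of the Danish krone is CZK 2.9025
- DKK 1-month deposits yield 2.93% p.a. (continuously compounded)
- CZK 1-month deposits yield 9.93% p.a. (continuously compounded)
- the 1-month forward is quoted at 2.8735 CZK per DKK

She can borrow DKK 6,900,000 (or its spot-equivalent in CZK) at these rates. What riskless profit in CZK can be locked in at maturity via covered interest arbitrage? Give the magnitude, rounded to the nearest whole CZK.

CZK 318,043

T = 1/12 years.
Keep in DKK, deliver into the forward: 6,900,000·1.00244465·2.8735 = CZK 19,875,620.44.
Swap to CZK now, deposit: 6,900,000·2.9025·1.0083093324 = CZK 20,193,663.08.
The quoted forward undervalues DKK, so borrow DKK, convert to CZK at spot, deposit the CZK at 9.93%, and buy DKK forward at 2.8735 to cover the loan.
The gap between the two covered legs is CZK 318,043.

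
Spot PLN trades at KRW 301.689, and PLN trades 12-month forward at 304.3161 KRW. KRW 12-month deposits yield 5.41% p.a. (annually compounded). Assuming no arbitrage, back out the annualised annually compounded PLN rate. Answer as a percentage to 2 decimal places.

T = 1 year.
By CIP, F/S equals the KRW-to-PLN growth ratio: 304.3161/301.689 = 1.0087080.
KRW growth factor: (1 + 0.0541)^1 = 1.054100.
So the PLN growth factor = 1.0450001.
Annualise: 1.0450001^(1/1) − 1 = 0.045000 = 4.50%.

4.50%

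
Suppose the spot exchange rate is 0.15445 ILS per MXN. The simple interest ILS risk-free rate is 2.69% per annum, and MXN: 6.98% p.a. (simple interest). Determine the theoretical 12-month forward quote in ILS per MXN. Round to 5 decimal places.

T = 1 year.
Growth of 1 ILS over T: 1 + 0.0269×1 = 1.026900.
MXN accumulates by 1 + 0.0698×1 = 1.069800.
Forward (ILS per MXN) = 0.15445 × 1.026900 / 1.069800 = 0.1482564.

0.14826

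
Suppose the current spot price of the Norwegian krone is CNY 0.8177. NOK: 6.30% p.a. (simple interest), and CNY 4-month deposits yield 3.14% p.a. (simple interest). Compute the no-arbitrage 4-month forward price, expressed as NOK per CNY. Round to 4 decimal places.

1.2357

T = 4/12 years.
Growth of 1 CNY over T: 1 + 0.0314×4/12 = 1.0104667.
NOK growth factor: 1 + 0.0630×4/12 = 1.021000.
CIP: F = S · (grow CNY)/(grow NOK) = 0.8177 × 1.0104667/1.021000 = 0.8092641 CNY per NOK.
Quoted the other way: 1/0.8092641 = 1.2357 NOK per CNY.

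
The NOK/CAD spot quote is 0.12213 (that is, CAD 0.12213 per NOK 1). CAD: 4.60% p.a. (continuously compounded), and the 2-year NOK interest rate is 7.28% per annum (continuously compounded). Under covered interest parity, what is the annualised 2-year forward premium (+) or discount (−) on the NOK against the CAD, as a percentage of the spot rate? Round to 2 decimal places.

-2.61%

T = 2 years.
F = S · g_CAD/g_NOK = 0.12213 × 1.0963648/1.1567334 = 0.11575617.
(F − S)/S ÷ T = (0.11575617 − 0.12213)/0.12213/2 = -0.026094 → -2.61%.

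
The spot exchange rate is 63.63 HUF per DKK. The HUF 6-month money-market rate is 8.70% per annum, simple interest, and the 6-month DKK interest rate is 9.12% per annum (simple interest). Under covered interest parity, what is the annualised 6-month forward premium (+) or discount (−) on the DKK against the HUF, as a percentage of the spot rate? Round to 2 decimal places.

T = 6/12 years.
No-arbitrage forward: 63.63 × 1.043500 / 1.045600 = 63.50220 HUF/DKK.
(F − S)/S ÷ T = (63.50220 − 63.63)/63.63/(6/12) = -0.004017 → -0.40%.

-0.40%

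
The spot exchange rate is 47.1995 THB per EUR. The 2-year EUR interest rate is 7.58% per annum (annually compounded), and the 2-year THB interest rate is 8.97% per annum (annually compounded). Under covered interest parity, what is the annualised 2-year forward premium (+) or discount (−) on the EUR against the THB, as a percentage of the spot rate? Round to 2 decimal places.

T = 2 years.
F = S · g_THB/g_EUR = 47.1995 × 1.1874461/1.1573456 = 48.4270750.
Annualised premium = (F − S)/S × (1/T) = (48.4270750 − 47.1995)/47.1995 ÷ 2 = 1.30%.

+1.30%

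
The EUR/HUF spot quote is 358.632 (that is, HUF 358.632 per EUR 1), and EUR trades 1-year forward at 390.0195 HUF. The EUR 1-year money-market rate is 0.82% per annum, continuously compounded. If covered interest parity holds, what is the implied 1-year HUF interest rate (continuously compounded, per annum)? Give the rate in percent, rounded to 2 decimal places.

T = 1 year.
CIP gives F = S · g_HUF/g_EUR, so g_HUF/g_EUR = 390.0195/358.632 = 1.0875201.
EUR growth factor: e^(0.0082×1) = 1.0082337.
Hence g_HUF = 1.0964744.
Take logs: ln 1.0964744 / 1 = 0.092100, so 9.21%.

9.21%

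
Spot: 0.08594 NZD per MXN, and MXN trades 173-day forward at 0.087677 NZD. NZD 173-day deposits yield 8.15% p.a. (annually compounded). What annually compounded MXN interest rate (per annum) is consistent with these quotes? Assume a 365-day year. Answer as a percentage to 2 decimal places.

T = 173/365 years.
By CIP, F/S equals the NZD-to-MXN growth ratio: 0.087677/0.08594 = 1.0202118.
NZD growth factor: (1 + 0.0815)^(173/365) = 1.0378334.
That pins the MXN growth at 1.0172725.
r = 1.0172725^(365/173) − 1 = 0.036791 → 3.68%.

3.68%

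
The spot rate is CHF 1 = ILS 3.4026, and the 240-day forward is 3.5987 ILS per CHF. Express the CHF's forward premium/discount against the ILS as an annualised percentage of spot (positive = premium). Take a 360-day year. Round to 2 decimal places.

T = 240/360 years.
Period premium: (3.5987 − 3.4026)/3.4026 = 0.0576324.
Per annum: 0.0576324 / (240/360) = 0.086449 = 8.64%.

+8.64%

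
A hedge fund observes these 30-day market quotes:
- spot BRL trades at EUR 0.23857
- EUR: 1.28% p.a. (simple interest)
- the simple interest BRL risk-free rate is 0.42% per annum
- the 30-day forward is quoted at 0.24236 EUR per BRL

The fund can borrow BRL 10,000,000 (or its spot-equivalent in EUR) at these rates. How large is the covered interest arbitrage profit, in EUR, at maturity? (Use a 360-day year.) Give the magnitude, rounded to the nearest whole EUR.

EUR 36,204

T = 30/360 years.
Keep in BRL, deliver into the forward: 10,000,000·1.000350·0.24236 = EUR 2,424,448.26.
Swap to EUR now, deposit: 10,000,000·0.23857·1.001066667 = EUR 2,388,244.75.
The quoted forward overvalues BRL, so borrow EUR, buy BRL at spot, deposit the BRL at 0.42%, and sell the proceeds forward at 0.24236.
The gap between the two covered legs is EUR 36,204.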